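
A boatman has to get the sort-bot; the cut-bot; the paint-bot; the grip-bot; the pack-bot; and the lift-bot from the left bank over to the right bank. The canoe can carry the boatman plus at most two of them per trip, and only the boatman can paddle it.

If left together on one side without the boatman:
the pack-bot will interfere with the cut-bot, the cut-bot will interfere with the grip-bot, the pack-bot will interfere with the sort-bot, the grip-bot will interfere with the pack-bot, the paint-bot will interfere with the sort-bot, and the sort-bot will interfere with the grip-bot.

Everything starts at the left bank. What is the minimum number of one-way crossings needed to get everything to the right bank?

Whatever the first load, the items left behind include a forbidden pair without the boatman. No opening move is safe, so no plan exists.

impossible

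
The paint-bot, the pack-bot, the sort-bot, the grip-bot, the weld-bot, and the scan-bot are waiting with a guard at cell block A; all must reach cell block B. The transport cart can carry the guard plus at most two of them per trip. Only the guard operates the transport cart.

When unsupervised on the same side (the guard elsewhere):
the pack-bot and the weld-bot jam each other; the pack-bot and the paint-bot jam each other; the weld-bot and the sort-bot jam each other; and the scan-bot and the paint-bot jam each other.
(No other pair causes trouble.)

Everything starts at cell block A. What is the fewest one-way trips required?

Counting alone: the guard can take at most 2 across per trip to cell block B, so moving all 6 needs at least 3 loaded trips out, with a return between consecutive ones — at least 5 crossings.
The safety rule pushes this higher. Following every safe sequence of crossings, the most of the 6 that can be at cell block B as the transport cart arrives there on crossing 5 is 5 — never all 6.
So no plan with fewer than 7 crossings exists, and this one achieves 7:
1. Guard goes to cell block B with the paint-bot and the weld-bot.
2. Guard goes back to cell block A alone.
3. Guard goes to cell block B with the pack-bot and the sort-bot.
4. Guard goes back to cell block A with the paint-bot and the weld-bot.
5. Guard goes to cell block B with the grip-bot and the scan-bot.
6. Guard goes back to cell block A alone.
7. Guard goes to cell block B with the paint-bot and the weld-bot.

7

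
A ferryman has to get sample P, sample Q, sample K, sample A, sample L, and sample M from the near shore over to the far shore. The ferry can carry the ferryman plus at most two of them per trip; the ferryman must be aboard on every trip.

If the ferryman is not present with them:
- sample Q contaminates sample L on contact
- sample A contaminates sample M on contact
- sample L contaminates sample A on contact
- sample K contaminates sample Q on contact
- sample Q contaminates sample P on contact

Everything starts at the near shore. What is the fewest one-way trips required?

7

Counting alone: the ferryman can take at most 2 across per trip to the far shore, so moving all 6 needs at least 3 loaded trips out, with a return between consecutive ones — at least 5 crossings.
The safety rule pushes this higher. Following every safe sequence of crossings, the most of the 6 that can be at the far shore as the ferry arrives there on crossing 5 is 5 — never all 6.
So no plan with fewer than 7 crossings exists, and this one achieves 7:
1. Ferryman goes to the far shore with sample A and sample Q.  [the near shore: sample K, sample L, sample M, sample P | the far shore: sample A, sample Q]
2. Ferryman goes back to the near shore alone.  [the near shore: sample K, sample L, sample M, sample P | the far shore: sample A, sample Q]
3. Ferryman goes to the far shore with sample K and sample P.  [the near shore: sample L, sample M | the far shore: sample A, sample K, sample P, sample Q]
4. Ferryman goes back to the near shore with sample Q.  [the near shore: sample L, sample M, sample Q | the far shore: sample A, sample K, sample P]
5. Ferryman goes to the far shore with sample L and sample M.  [the near shore: sample Q | the far shore: sample A, sample K, sample L, sample M, sample P]
6. Ferryman goes back to the near shore with sample A.  [the near shore: sample A, sample Q | the far shore: sample K, sample L, sample M, sample P]
7. Ferryman goes to the far shore with sample A and sample Q.  [the near shore: — | the far shore: sample A, sample K, sample L, sample M, sample P, sample Q]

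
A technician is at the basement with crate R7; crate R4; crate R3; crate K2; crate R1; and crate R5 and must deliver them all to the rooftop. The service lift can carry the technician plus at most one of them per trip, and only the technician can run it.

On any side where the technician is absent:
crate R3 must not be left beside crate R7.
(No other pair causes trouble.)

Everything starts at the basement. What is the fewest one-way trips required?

11

Counting alone: the technician can take at most 1 across per trip to the rooftop, so moving all 6 needs at least 6 loaded trips out, with a return between consecutive ones — at least 11 crossings.
The plan below uses exactly 11 crossings, so it is optimal:
1. Technician goes to the rooftop with crate R7.
2. Technician goes back to the basement alone.
3. Technician goes to the rooftop with crate R4.
4. Technician goes back to the basement alone.
5. Technician goes to the rooftop with crate K2.
6. Technician goes back to the basement alone.
7. Technician goes to the rooftop with crate R1.
8. Technician goes back to the basement alone.
9. Technician goes to the rooftop with crate R5.
10. Technician goes back to the basement alone.
11. Technician goes to the rooftop with crate R3.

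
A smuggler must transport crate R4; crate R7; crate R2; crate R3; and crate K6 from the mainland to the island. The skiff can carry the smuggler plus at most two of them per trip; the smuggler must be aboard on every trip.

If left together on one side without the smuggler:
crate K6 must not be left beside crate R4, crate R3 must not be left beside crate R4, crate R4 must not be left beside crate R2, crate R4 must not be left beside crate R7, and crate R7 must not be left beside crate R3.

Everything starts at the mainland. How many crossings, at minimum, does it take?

Counting alone: the smuggler can take at most 2 across per trip to the island, so moving all 5 needs at least 3 loaded trips out, with a return between consecutive ones — at least 5 crossings.
The safety rule pushes this higher. Following every safe sequence of crossings, the most of the 5 that can be at the island as the skiff arrives there on crossing 5 is 4 — never all 5.
So no plan with fewer than 7 crossings exists, and this one achieves 7:
1. Smuggler goes to the island with crate R4 and crate R7.
2. Smuggler goes back to the mainland with crate R4.
3. Smuggler goes to the island with crate R2 and crate R4.
4. Smuggler goes back to the mainland with crate R4.
5. Smuggler goes to the island with crate K6 and crate R4.
6. Smuggler goes back to the mainland with crate R4.
7. Smuggler goes to the island with crate R3 and crate R4.

7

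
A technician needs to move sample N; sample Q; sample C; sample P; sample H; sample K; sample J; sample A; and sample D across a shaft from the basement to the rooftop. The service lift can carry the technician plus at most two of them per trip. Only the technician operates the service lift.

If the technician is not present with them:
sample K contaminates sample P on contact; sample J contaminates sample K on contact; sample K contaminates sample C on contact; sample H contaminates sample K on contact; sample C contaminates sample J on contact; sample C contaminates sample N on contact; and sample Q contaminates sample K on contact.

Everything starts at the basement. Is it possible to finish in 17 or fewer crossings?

Yes — this plan uses 15 crossings (≤ 17):
1. Technician goes to the rooftop with sample C and sample K.  [the basement: sample A, sample D, sample H, sample J, sample N, sample P, sample Q | the rooftop: sample C, sample K]
2. Technician goes back to the basement with sample C.  [the basement: sample A, sample C, sample D, sample H, sample J, sample N, sample P, sample Q | the rooftop: sample K]
3. Technician goes to the rooftop with sample C and sample N.  [the basement: sample A, sample D, sample H, sample J, sample P, sample Q | the rooftop: sample C, sample K, sample N]
4. Technician goes back to the basement with sample C.  [the basement: sample A, sample C, sample D, sample H, sample J, sample P, sample Q | the rooftop: sample K, sample N]
5. Technician goes to the rooftop with sample J and sample Q.  [the basement: sample A, sample C, sample D, sample H, sample P | the rooftop: sample J, sample K, sample N, sample Q]
6. Technician goes back to the basement with sample K.  [the basement: sample A, sample C, sample D, sample H, sample K, sample P | the rooftop: sample J, sample N, sample Q]
7. Technician goes to the rooftop with sample K and sample P.  [the basement: sample A, sample C, sample D, sample H | the rooftop: sample J, sample K, sample N, sample P, sample Q]
8. Technician goes back to the basement with sample K.  [the basement: sample A, sample C, sample D, sample H, sample K | the rooftop: sample J, sample N, sample P, sample Q]
9. Technician goes to the rooftop with sample C and sample H.  [the basement: sample A, sample D, sample K | the rooftop: sample C, sample H, sample J, sample N, sample P, sample Q]
10. Technician goes back to the basement with sample C.  [the basement: sample A, sample C, sample D, sample K | the rooftop: sample H, sample J, sample N, sample P, sample Q]
11. Technician goes to the rooftop with sample A and sample C.  [the basement: sample D, sample K | the rooftop: sample A, sample C, sample H, sample J, sample N, sample P, sample Q]
12. Technician goes back to the basement with sample C.  [the basement: sample C, sample D, sample K | the rooftop: sample A, sample H, sample J, sample N, sample P, sample Q]
13. Technician goes to the rooftop with sample C and sample D.  [the basement: sample K | the rooftop: sample A, sample C, sample D, sample H, sample J, sample N, sample P, sample Q]
14. Technician goes back to the basement with sample C.  [the basement: sample C, sample K | the rooftop: sample A, sample D, sample H, sample J, sample N, sample P, sample Q]
15. Technician goes to the rooftop with sample C and sample K.  [the basement: — | the rooftop: sample A, sample C, sample D, sample H, sample J, sample K, sample N, sample P, sample Q]

Yes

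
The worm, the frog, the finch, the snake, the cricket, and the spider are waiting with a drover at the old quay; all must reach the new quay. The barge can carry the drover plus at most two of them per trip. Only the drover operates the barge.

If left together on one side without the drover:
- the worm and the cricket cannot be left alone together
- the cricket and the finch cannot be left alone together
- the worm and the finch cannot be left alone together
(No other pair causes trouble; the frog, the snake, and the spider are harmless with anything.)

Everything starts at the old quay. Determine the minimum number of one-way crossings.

Counting alone: the drover can take at most 2 across per trip to the new quay, so moving all 6 needs at least 3 loaded trips out, with a return between consecutive ones — at least 5 crossings.
The safety rule pushes this higher. Following every safe sequence of crossings, the most of the 6 that can be at the new quay as the barge arrives there on crossings 5, 7 is 4, 5 respectively — never all 6.
So no plan with fewer than 9 crossings exists, and this one achieves 9:
1. Drover goes to the new quay with the finch and the worm.  [the old quay: the cricket, the frog, the snake, the spider | the new quay: the finch, the worm]
2. Drover goes back to the old quay with the worm.  [the old quay: the cricket, the frog, the snake, the spider, the worm | the new quay: the finch]
3. Drover goes to the new quay with the frog and the worm.  [the old quay: the cricket, the snake, the spider | the new quay: the finch, the frog, the worm]
4. Drover goes back to the old quay with the worm.  [the old quay: the cricket, the snake, the spider, the worm | the new quay: the finch, the frog]
5. Drover goes to the new quay with the snake and the worm.  [the old quay: the cricket, the spider | the new quay: the finch, the frog, the snake, the worm]
6. Drover goes back to the old quay with the worm.  [the old quay: the cricket, the spider, the worm | the new quay: the finch, the frog, the snake]
7. Drover goes to the new quay with the spider and the worm.  [the old quay: the cricket | the new quay: the finch, the frog, the snake, the spider, the worm]
8. Drover goes back to the old quay with the worm.  [the old quay: the cricket, the worm | the new quay: the finch, the frog, the snake, the spider]
9. Drover goes to the new quay with the cricket and the worm.  [the old quay: — | the new quay: the cricket, the finch, the frog, the snake, the spider, the worm]

9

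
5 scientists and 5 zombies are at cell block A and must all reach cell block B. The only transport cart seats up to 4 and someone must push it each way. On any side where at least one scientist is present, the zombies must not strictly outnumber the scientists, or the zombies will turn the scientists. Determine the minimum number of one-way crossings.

Counting alone: each trip to cell block B takes at most 4 across and each return brings at least 1 back, so after t trips out (and t−1 returns) at most 4t − (t−1) of the 10 are across; that first reaches 10 at t = 3, so at least 5 crossings are needed.
The safety rule pushes this higher. Following every safe sequence of crossings, the most of the 10 that can be at cell block B as the transport cart arrives there on crossing 5 is 9 — never all 10.
So no plan with fewer than 7 crossings exists, and this one achieves 7:
1. 2 zombies → cell block B.  (cell block A: 5S 3Z; cell block B: 0S 2Z)
2. 1 zombie ← cell block A.  (cell block A: 5S 4Z; cell block B: 0S 1Z)
3. 4 zombies → cell block B.  (cell block A: 5S 0Z; cell block B: 0S 5Z)
4. 1 zombie ← cell block A.  (cell block A: 5S 1Z; cell block B: 0S 4Z)
5. 4 scientists → cell block B.  (cell block A: 1S 1Z; cell block B: 4S 4Z)
6. 1 scientist and 1 zombie ← cell block A.  (cell block A: 2S 2Z; cell block B: 3S 3Z)
7. 2 scientists and 2 zombies → cell block B.  (cell block A: 0S 0Z; cell block B: 5S 5Z)

7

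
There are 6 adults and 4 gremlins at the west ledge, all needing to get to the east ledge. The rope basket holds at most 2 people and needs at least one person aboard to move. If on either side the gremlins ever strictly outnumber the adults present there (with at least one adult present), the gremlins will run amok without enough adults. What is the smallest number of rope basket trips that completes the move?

Counting alone: each trip to the east ledge takes at most 2 across and each return brings at least 1 back, so after t trips out (and t−1 returns) at most 2t − (t−1) of the 10 are across; that first reaches 10 at t = 9, so at least 17 crossings are needed.
The plan below uses exactly 17 crossings, so it is optimal:
1. 2 gremlins → the east ledge.  (the west ledge: 6A 2G; the east ledge: 0A 2G)
2. 1 gremlin ← the west ledge.  (the west ledge: 6A 3G; the east ledge: 0A 1G)
3. 2 gremlins → the east ledge.  (the west ledge: 6A 1G; the east ledge: 0A 3G)
4. 1 gremlin ← the west ledge.  (the west ledge: 6A 2G; the east ledge: 0A 2G)
5. 2 adults → the east ledge.  (the west ledge: 4A 2G; the east ledge: 2A 2G)
6. 1 gremlin ← the west ledge.  (the west ledge: 4A 3G; the east ledge: 2A 1G)
7. 1 adult and 1 gremlin → the east ledge.  (the west ledge: 3A 2G; the east ledge: 3A 2G)
8. 1 gremlin ← the west ledge.  (the west ledge: 3A 3G; the east ledge: 3A 1G)
9. 2 gremlins → the east ledge.  (the west ledge: 3A 1G; the east ledge: 3A 3G)
10. 1 gremlin ← the west ledge.  (the west ledge: 3A 2G; the east ledge: 3A 2G)
11. 1 adult and 1 gremlin → the east ledge.  (the west ledge: 2A 1G; the east ledge: 4A 3G)
12. 1 gremlin ← the west ledge.  (the west ledge: 2A 2G; the east ledge: 4A 2G)
13. 2 gremlins → the east ledge.  (the west ledge: 2A 0G; the east ledge: 4A 4G)
14. 1 gremlin ← the west ledge.  (the west ledge: 2A 1G; the east ledge: 4A 3G)
15. 1 adult and 1 gremlin → the east ledge.  (the west ledge: 1A 0G; the east ledge: 5A 4G)
16. 1 gremlin ← the west ledge.  (the west ledge: 1A 1G; the east ledge: 5A 3G)
17. 1 adult and 1 gremlin → the east ledge.  (the west ledge: 0A 0G; the east ledge: 6A 4G)

17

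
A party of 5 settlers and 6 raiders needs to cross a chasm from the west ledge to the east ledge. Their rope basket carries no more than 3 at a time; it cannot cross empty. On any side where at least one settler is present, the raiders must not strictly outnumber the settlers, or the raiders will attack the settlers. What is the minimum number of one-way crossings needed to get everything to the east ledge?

The raiders already outnumber the settlers at the west ledge before anyone moves, so the starting position itself is disallowed.

impossible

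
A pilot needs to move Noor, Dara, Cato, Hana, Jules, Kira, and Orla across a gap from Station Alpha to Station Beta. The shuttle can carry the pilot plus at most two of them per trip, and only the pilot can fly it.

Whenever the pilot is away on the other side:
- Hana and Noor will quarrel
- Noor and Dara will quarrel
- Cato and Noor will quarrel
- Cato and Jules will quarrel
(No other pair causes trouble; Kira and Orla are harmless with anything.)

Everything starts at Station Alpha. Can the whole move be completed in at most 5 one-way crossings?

Counting alone: the pilot can take at most 2 across per trip to Station Beta, so moving all 7 needs at least 4 loaded trips out, with a return between consecutive ones — at least 7 crossings.
Since 5 < 7, 5 crossings cannot be enough. (The shortest complete plan in fact takes 7:)
1. Pilot goes to Station Beta with Cato and Noor.  [Station Alpha: Dara, Hana, Jules, Kira, Orla | Station Beta: Cato, Noor]
2. Pilot goes back to Station Alpha with Noor.  [Station Alpha: Dara, Hana, Jules, Kira, Noor, Orla | Station Beta: Cato]
3. Pilot goes to Station Beta with Dara and Hana.  [Station Alpha: Jules, Kira, Noor, Orla | Station Beta: Cato, Dara, Hana]
4. Pilot goes back to Station Alpha alone.  [Station Alpha: Jules, Kira, Noor, Orla | Station Beta: Cato, Dara, Hana]
5. Pilot goes to Station Beta with Kira and Orla.  [Station Alpha: Jules, Noor | Station Beta: Cato, Dara, Hana, Kira, Orla]
6. Pilot goes back to Station Alpha alone.  [Station Alpha: Jules, Noor | Station Beta: Cato, Dara, Hana, Kira, Orla]
7. Pilot goes to Station Beta with Jules and Noor.  [Station Alpha: — | Station Beta: Cato, Dara, Hana, Jules, Kira, Noor, Orla]

No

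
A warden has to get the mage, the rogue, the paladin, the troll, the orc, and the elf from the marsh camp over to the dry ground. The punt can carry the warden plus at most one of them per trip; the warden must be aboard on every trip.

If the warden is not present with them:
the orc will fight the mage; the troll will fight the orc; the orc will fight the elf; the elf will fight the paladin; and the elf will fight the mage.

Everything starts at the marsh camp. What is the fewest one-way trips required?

impossible

Whatever the first load, the items left behind include a forbidden pair without the warden. No opening move is safe, so no plan exists.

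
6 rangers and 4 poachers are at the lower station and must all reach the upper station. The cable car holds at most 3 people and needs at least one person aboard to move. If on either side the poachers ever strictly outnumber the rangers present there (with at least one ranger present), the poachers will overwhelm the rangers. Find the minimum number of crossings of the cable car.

Counting alone: each trip to the upper station takes at most 3 across and each return brings at least 1 back, so after t trips out (and t−1 returns) at most 3t − (t−1) of the 10 are across; that first reaches 10 at t = 5, so at least 9 crossings are needed.
The plan below uses exactly 9 crossings, so it is optimal:
1. 2 poachers → the upper station.  (the lower station: 6R 2P; the upper station: 0R 2P)
2. 1 poacher ← the lower station.  (the lower station: 6R 3P; the upper station: 0R 1P)
3. 3 poachers → the upper station.  (the lower station: 6R 0P; the upper station: 0R 4P)
4. 1 poacher ← the lower station.  (the lower station: 6R 1P; the upper station: 0R 3P)
5. 3 rangers → the upper station.  (the lower station: 3R 1P; the upper station: 3R 3P)
6. 1 poacher ← the lower station.  (the lower station: 3R 2P; the upper station: 3R 2P)
7. 1 ranger and 2 poachers → the upper station.  (the lower station: 2R 0P; the upper station: 4R 4P)
8. 1 poacher ← the lower station.  (the lower station: 2R 1P; the upper station: 4R 3P)
9. 2 rangers and 1 poacher → the upper station.  (the lower station: 0R 0P; the upper station: 6R 4P)

9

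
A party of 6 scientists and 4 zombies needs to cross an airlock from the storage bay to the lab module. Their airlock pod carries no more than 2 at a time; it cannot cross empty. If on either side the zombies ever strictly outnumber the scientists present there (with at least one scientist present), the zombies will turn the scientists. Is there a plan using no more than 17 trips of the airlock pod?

Yes — this plan uses 17 crossings (≤ 17):
1. 2 zombies → the lab module.  (the storage bay: 6S 2Z; the lab module: 0S 2Z)
2. 1 zombie ← the storage bay.  (the storage bay: 6S 3Z; the lab module: 0S 1Z)
3. 2 zombies → the lab module.  (the storage bay: 6S 1Z; the lab module: 0S 3Z)
4. 1 zombie ← the storage bay.  (the storage bay: 6S 2Z; the lab module: 0S 2Z)
5. 2 scientists → the lab module.  (the storage bay: 4S 2Z; the lab module: 2S 2Z)
6. 1 zombie ← the storage bay.  (the storage bay: 4S 3Z; the lab module: 2S 1Z)
7. 1 scientist and 1 zombie → the lab module.  (the storage bay: 3S 2Z; the lab module: 3S 2Z)
8. 1 zombie ← the storage bay.  (the storage bay: 3S 3Z; the lab module: 3S 1Z)
9. 2 zombies → the lab module.  (the storage bay: 3S 1Z; the lab module: 3S 3Z)
10. 1 zombie ← the storage bay.  (the storage bay: 3S 2Z; the lab module: 3S 2Z)
11. 1 scientist and 1 zombie → the lab module.  (the storage bay: 2S 1Z; the lab module: 4S 3Z)
12. 1 zombie ← the storage bay.  (the storage bay: 2S 2Z; the lab module: 4S 2Z)
13. 2 zombies → the lab module.  (the storage bay: 2S 0Z; the lab module: 4S 4Z)
14. 1 zombie ← the storage bay.  (the storage bay: 2S 1Z; the lab module: 4S 3Z)
15. 1 scientist and 1 zombie → the lab module.  (the storage bay: 1S 0Z; the lab module: 5S 4Z)
16. 1 zombie ← the storage bay.  (the storage bay: 1S 1Z; the lab module: 5S 3Z)
17. 1 scientist and 1 zombie → the lab module.  (the storage bay: 0S 0Z; the lab module: 6S 4Z)

Yes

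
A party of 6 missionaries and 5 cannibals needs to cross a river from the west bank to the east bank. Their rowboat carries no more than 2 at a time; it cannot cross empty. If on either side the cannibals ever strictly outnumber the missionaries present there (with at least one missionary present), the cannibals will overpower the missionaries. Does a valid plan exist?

Yes

1. 2 cannibals → the east bank.  (the west bank: 6M 3C; the east bank: 0M 2C)
2. 1 cannibal ← the west bank.  (the west bank: 6M 4C; the east bank: 0M 1C)
3. 2 cannibals → the east bank.  (the west bank: 6M 2C; the east bank: 0M 3C)
4. 1 cannibal ← the west bank.  (the west bank: 6M 3C; the east bank: 0M 2C)
5. 2 missionaries → the east bank.  (the west bank: 4M 3C; the east bank: 2M 2C)
6. 1 cannibal ← the west bank.  (the west bank: 4M 4C; the east bank: 2M 1C)
7. 1 missionary and 1 cannibal → the east bank.  (the west bank: 3M 3C; the east bank: 3M 2C)
8. 1 missionary ← the west bank.  (the west bank: 4M 3C; the east bank: 2M 2C)
9. 1 missionary and 1 cannibal → the east bank.  (the west bank: 3M 2C; the east bank: 3M 3C)
10. 1 cannibal ← the west bank.  (the west bank: 3M 3C; the east bank: 3M 2C)
11. 1 missionary and 1 cannibal → the east bank.  (the west bank: 2M 2C; the east bank: 4M 3C)
12. 1 missionary ← the west bank.  (the west bank: 3M 2C; the east bank: 3M 3C)
13. 1 missionary and 1 cannibal → the east bank.  (the west bank: 2M 1C; the east bank: 4M 4C)
14. 1 cannibal ← the west bank.  (the west bank: 2M 2C; the east bank: 4M 3C)
15. 1 missionary and 1 cannibal → the east bank.  (the west bank: 1M 1C; the east bank: 5M 4C)
16. 1 missionary ← the west bank.  (the west bank: 2M 1C; the east bank: 4M 4C)
17. 1 missionary and 1 cannibal → the east bank.  (the west bank: 1M 0C; the east bank: 5M 5C)
18. 1 cannibal ← the west bank.  (the west bank: 1M 1C; the east bank: 5M 4C)
19. 1 missionary and 1 cannibal → the east bank.  (the west bank: 0M 0C; the east bank: 6M 5C)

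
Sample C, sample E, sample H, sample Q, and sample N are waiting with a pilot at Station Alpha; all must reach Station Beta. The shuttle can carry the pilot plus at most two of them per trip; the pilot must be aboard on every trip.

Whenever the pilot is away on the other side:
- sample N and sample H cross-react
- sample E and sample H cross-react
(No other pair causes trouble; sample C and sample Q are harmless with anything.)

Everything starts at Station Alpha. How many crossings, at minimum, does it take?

5

Counting alone: the pilot can take at most 2 across per trip to Station Beta, so moving all 5 needs at least 3 loaded trips out, with a return between consecutive ones — at least 5 crossings.
The plan below uses exactly 5 crossings, so it is optimal:
1. Pilot goes to Station Beta with sample H.  [Station Alpha: sample C, sample E, sample N, sample Q | Station Beta: sample H]
2. Pilot goes back to Station Alpha alone.  [Station Alpha: sample C, sample E, sample N, sample Q | Station Beta: sample H]
3. Pilot goes to Station Beta with sample C and sample Q.  [Station Alpha: sample E, sample N | Station Beta: sample C, sample H, sample Q]
4. Pilot goes back to Station Alpha alone.  [Station Alpha: sample E, sample N | Station Beta: sample C, sample H, sample Q]
5. Pilot goes to Station Beta with sample E and sample N.  [Station Alpha: — | Station Beta: sample C, sample E, sample H, sample N, sample Q]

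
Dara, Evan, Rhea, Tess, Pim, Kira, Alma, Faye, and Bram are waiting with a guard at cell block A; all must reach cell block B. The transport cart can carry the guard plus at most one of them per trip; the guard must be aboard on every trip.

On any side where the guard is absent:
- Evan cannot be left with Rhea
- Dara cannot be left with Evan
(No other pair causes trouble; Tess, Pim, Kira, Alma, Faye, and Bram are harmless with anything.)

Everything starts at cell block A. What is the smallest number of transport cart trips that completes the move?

Counting alone: the guard can take at most 1 across per trip to cell block B, so moving all 9 needs at least 9 loaded trips out, with a return between consecutive ones — at least 17 crossings.
The safety rule pushes this higher. Following every safe sequence of crossings, the most of the 9 that can be at cell block B as the transport cart arrives there on crossing 17 is 8 — never all 9.
So no plan with fewer than 19 crossings exists, and this one achieves 19:
1. Guard goes to cell block B with Evan.
2. Guard goes back to cell block A alone.
3. Guard goes to cell block B with Dara.
4. Guard goes back to cell block A with Evan.
5. Guard goes to cell block B with Rhea.
6. Guard goes back to cell block A alone.
7. Guard goes to cell block B with Tess.
8. Guard goes back to cell block A alone.
9. Guard goes to cell block B with Pim.
10. Guard goes back to cell block A alone.
11. Guard goes to cell block B with Kira.
12. Guard goes back to cell block A alone.
13. Guard goes to cell block B with Alma.
14. Guard goes back to cell block A alone.
15. Guard goes to cell block B with Faye.
16. Guard goes back to cell block A alone.
17. Guard goes to cell block B with Bram.
18. Guard goes back to cell block A alone.
19. Guard goes to cell block B with Evan.

19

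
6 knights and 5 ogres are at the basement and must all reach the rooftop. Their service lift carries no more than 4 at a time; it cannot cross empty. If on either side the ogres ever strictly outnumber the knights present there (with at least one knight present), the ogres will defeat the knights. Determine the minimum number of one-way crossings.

Counting alone: each trip to the rooftop takes at most 4 across and each return brings at least 1 back, so after t trips out (and t−1 returns) at most 4t − (t−1) of the 11 are across; that first reaches 11 at t = 4, so at least 7 crossings are needed.
The plan below uses exactly 7 crossings, so it is optimal:
1. 2 ogres → the rooftop.  (the basement: 6K 3O; the rooftop: 0K 2O)
2. 1 ogre ← the basement.  (the basement: 6K 4O; the rooftop: 0K 1O)
3. 4 ogres → the rooftop.  (the basement: 6K 0O; the rooftop: 0K 5O)
4. 1 ogre ← the basement.  (the basement: 6K 1O; the rooftop: 0K 4O)
5. 4 knights → the rooftop.  (the basement: 2K 1O; the rooftop: 4K 4O)
6. 1 ogre ← the basement.  (the basement: 2K 2O; the rooftop: 4K 3O)
7. 2 knights and 2 ogres → the rooftop.  (the basement: 0K 0O; the rooftop: 6K 5O)

7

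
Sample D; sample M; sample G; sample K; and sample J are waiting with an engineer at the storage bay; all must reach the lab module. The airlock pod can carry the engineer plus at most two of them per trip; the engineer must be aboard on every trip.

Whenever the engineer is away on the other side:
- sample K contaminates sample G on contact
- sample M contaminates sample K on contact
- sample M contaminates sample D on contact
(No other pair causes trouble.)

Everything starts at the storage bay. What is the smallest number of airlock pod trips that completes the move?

Counting alone: the engineer can take at most 2 across per trip to the lab module, so moving all 5 needs at least 3 loaded trips out, with a return between consecutive ones — at least 5 crossings.
The plan below uses exactly 5 crossings, so it is optimal:
1. Engineer goes to the lab module with sample D and sample K.  [the storage bay: sample G, sample J, sample M | the lab module: sample D, sample K]
2. Engineer goes back to the storage bay alone.  [the storage bay: sample G, sample J, sample M | the lab module: sample D, sample K]
3. Engineer goes to the lab module with sample J.  [the storage bay: sample G, sample M | the lab module: sample D, sample J, sample K]
4. Engineer goes back to the storage bay alone.  [the storage bay: sample G, sample M | the lab module: sample D, sample J, sample K]
5. Engineer goes to the lab module with sample G and sample M.  [the storage bay: — | the lab module: sample D, sample G, sample J, sample K, sample M]

5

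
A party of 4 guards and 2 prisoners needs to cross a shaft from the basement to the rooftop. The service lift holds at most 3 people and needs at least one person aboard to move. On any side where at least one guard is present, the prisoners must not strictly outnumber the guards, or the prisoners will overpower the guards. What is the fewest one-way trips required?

Counting alone: each trip to the rooftop takes at most 3 across and each return brings at least 1 back, so after t trips out (and t−1 returns) at most 3t − (t−1) of the 6 are across; that first reaches 6 at t = 3, so at least 5 crossings are needed.
The plan below uses exactly 5 crossings, so it is optimal:
1. 2 prisoners → the rooftop.  (the basement: 4G 0P; the rooftop: 0G 2P)
2. 1 prisoner ← the basement.  (the basement: 4G 1P; the rooftop: 0G 1P)
3. 2 guards and 1 prisoner → the rooftop.  (the basement: 2G 0P; the rooftop: 2G 2P)
4. 1 prisoner ← the basement.  (the basement: 2G 1P; the rooftop: 2G 1P)
5. 2 guards and 1 prisoner → the rooftop.  (the basement: 0G 0P; the rooftop: 4G 2P)

5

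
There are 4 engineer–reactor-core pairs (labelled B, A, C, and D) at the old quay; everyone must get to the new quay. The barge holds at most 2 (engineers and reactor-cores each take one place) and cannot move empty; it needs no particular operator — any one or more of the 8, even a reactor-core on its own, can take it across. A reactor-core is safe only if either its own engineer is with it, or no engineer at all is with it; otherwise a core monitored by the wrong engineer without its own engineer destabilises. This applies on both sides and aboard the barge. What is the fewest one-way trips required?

Following every safe sequence of crossings from the start, the most of the 8 that can be at the new quay as the barge arrives there on crossings 1, 3, 5 is 2, 3, 4 respectively; the best ever achieved is 4 of 8.
From crossing 7 on, no configuration arises that was not already reachable earlier: only 44 distinct safe configurations (who is on which side, and where the barge is) can ever be reached, none of them has everyone across, and every continuation just revisits them. So no valid plan exists.

impossible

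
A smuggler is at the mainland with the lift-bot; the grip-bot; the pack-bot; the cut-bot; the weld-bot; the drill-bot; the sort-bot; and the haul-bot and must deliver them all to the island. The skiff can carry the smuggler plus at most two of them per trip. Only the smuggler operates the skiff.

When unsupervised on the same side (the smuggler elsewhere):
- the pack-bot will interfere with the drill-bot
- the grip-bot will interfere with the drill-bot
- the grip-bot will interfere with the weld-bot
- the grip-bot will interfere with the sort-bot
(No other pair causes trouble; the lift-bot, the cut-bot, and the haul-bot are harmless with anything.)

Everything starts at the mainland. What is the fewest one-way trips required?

9

Counting alone: the smuggler can take at most 2 across per trip to the island, so moving all 8 needs at least 4 loaded trips out, with a return between consecutive ones — at least 7 crossings.
The safety rule pushes this higher. Following every safe sequence of crossings, the most of the 8 that can be at the island as the skiff arrives there on crossing 7 is 7 — never all 8.
So no plan with fewer than 9 crossings exists, and this one achieves 9:
1. Smuggler goes to the island with the grip-bot and the pack-bot.  [the mainland: the cut-bot, the drill-bot, the haul-bot, the lift-bot, the sort-bot, the weld-bot | the island: the grip-bot, the pack-bot]
2. Smuggler goes back to the mainland alone.  [the mainland: the cut-bot, the drill-bot, the haul-bot, the lift-bot, the sort-bot, the weld-bot | the island: the grip-bot, the pack-bot]
3. Smuggler goes to the island with the lift-bot.  [the mainland: the cut-bot, the drill-bot, the haul-bot, the sort-bot, the weld-bot | the island: the grip-bot, the lift-bot, the pack-bot]
4. Smuggler goes back to the mainland alone.  [the mainland: the cut-bot, the drill-bot, the haul-bot, the sort-bot, the weld-bot | the island: the grip-bot, the lift-bot, the pack-bot]
5. Smuggler goes to the island with the cut-bot and the haul-bot.  [the mainland: the drill-bot, the sort-bot, the weld-bot | the island: the cut-bot, the grip-bot, the haul-bot, the lift-bot, the pack-bot]
6. Smuggler goes back to the mainland alone.  [the mainland: the drill-bot, the sort-bot, the weld-bot | the island: the cut-bot, the grip-bot, the haul-bot, the lift-bot, the pack-bot]
7. Smuggler goes to the island with the sort-bot and the weld-bot.  [the mainland: the drill-bot | the island: the cut-bot, the grip-bot, the haul-bot, the lift-bot, the pack-bot, the sort-bot, the weld-bot]
8. Smuggler goes back to the mainland with the grip-bot.  [the mainland: the drill-bot, the grip-bot | the island: the cut-bot, the haul-bot, the lift-bot, the pack-bot, the sort-bot, the weld-bot]
9. Smuggler goes to the island with the drill-bot and the grip-bot.  [the mainland: — | the island: the cut-bot, the drill-bot, the grip-bot, the haul-bot, the lift-bot, the pack-bot, the sort-bot, the weld-bot]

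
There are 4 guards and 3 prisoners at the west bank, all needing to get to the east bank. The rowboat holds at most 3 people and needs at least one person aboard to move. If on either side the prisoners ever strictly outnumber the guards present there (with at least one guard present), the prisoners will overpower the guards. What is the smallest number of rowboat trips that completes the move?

Counting alone: each trip to the east bank takes at most 3 across and each return brings at least 1 back, so after t trips out (and t−1 returns) at most 3t − (t−1) of the 7 are across; that first reaches 7 at t = 3, so at least 5 crossings are needed.
The plan below uses exactly 5 crossings, so it is optimal:
1. 3 prisoners → the east bank.  (the west bank: 4G 0P; the east bank: 0G 3P)
2. 1 prisoner ← the west bank.  (the west bank: 4G 1P; the east bank: 0G 2P)
3. 3 guards → the east bank.  (the west bank: 1G 1P; the east bank: 3G 2P)
4. 1 guard ← the west bank.  (the west bank: 2G 1P; the east bank: 2G 2P)
5. 2 guards and 1 prisoner → the east bank.  (the west bank: 0G 0P; the east bank: 4G 3P)

5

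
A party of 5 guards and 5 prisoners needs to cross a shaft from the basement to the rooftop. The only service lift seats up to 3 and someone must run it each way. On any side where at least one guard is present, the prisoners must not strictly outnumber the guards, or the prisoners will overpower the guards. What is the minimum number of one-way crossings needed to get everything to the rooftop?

Counting alone: each trip to the rooftop takes at most 3 across and each return brings at least 1 back, so after t trips out (and t−1 returns) at most 3t − (t−1) of the 10 are across; that first reaches 10 at t = 5, so at least 9 crossings are needed.
The safety rule pushes this higher. Following every safe sequence of crossings, the most of the 10 that can be at the rooftop as the service lift arrives there on crossing 9 is 9 — never all 10.
So no plan with fewer than 11 crossings exists, and this one achieves 11:
1. 2 prisoners → the rooftop.  (the basement: 5G 3P; the rooftop: 0G 2P)
2. 1 prisoner ← the basement.  (the basement: 5G 4P; the rooftop: 0G 1P)
3. 3 prisoners → the rooftop.  (the basement: 5G 1P; the rooftop: 0G 4P)
4. 1 prisoner ← the basement.  (the basement: 5G 2P; the rooftop: 0G 3P)
5. 3 guards → the rooftop.  (the basement: 2G 2P; the rooftop: 3G 3P)
6. 1 guard and 1 prisoner ← the basement.  (the basement: 3G 3P; the rooftop: 2G 2P)
7. 3 guards → the rooftop.  (the basement: 0G 3P; the rooftop: 5G 2P)
8. 1 prisoner ← the basement.  (the basement: 0G 4P; the rooftop: 5G 1P)
9. 2 prisoners → the rooftop.  (the basement: 0G 2P; the rooftop: 5G 3P)
10. 1 prisoner ← the basement.  (the basement: 0G 3P; the rooftop: 5G 2P)
11. 3 prisoners → the rooftop.  (the basement: 0G 0P; the rooftop: 5G 5P)

11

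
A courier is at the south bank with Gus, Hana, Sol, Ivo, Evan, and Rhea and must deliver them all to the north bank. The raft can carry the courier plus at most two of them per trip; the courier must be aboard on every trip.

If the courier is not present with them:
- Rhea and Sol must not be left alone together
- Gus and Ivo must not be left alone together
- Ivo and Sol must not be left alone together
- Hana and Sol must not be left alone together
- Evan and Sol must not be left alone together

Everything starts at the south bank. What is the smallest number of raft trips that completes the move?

7

Counting alone: the courier can take at most 2 across per trip to the north bank, so moving all 6 needs at least 3 loaded trips out, with a return between consecutive ones — at least 5 crossings.
The safety rule pushes this higher. Following every safe sequence of crossings, the most of the 6 that can be at the north bank as the raft arrives there on crossing 5 is 5 — never all 6.
So no plan with fewer than 7 crossings exists, and this one achieves 7:
1. Courier goes to the north bank with Gus and Sol.  [the south bank: Evan, Hana, Ivo, Rhea | the north bank: Gus, Sol]
2. Courier goes back to the south bank alone.  [the south bank: Evan, Hana, Ivo, Rhea | the north bank: Gus, Sol]
3. Courier goes to the north bank with Hana and Ivo.  [the south bank: Evan, Rhea | the north bank: Gus, Hana, Ivo, Sol]
4. Courier goes back to the south bank with Gus and Sol.  [the south bank: Evan, Gus, Rhea, Sol | the north bank: Hana, Ivo]
5. Courier goes to the north bank with Evan and Rhea.  [the south bank: Gus, Sol | the north bank: Evan, Hana, Ivo, Rhea]
6. Courier goes back to the south bank alone.  [the south bank: Gus, Sol | the north bank: Evan, Hana, Ivo, Rhea]
7. Courier goes to the north bank with Gus and Sol.  [the south bank: — | the north bank: Evan, Gus, Hana, Ivo, Rhea, Sol]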